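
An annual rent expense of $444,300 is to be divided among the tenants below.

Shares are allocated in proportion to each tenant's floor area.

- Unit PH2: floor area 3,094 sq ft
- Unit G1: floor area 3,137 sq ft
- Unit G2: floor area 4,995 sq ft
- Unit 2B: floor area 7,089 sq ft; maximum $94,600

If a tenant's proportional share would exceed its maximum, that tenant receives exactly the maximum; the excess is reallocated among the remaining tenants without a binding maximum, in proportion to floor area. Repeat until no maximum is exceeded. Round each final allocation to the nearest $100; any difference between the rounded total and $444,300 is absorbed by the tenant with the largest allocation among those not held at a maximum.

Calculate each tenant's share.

Unit PH2: $96,400; Unit G1: $97,700; Unit G2: $155,600; Unit 2B: $94,600

Total floor area = 18,315.
Unconstrained shares: Unit PH2 75,056.74; Unit G1 76,099.87; Unit G2 121,172.73; Unit 2B 171,970.66.
Capped: Unit 2B ($94,600); remaining pool $349,700 reallocated over remaining floor area 11,226.
Redistributed shares: Unit PH2 96,380.88 → $96,400; Unit G1 97,720.37 → $97,700; Unit G2 155,598.74 → $155,600.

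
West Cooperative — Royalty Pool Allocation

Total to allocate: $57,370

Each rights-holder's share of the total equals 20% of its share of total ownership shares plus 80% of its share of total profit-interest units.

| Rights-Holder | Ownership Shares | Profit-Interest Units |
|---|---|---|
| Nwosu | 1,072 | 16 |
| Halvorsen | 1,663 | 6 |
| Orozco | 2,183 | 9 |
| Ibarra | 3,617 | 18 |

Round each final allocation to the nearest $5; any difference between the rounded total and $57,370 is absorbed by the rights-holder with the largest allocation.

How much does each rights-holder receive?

Nwosu: $16,430 · Halvorsen: $7,855 · Orozco: $11,365 · Ibarra: $21,720

Ownership shares total 8,535; profit-interest units total 49.
Combined weights (20% ownership shares + 80% profit-interest units): Nwosu 0.2863; Halvorsen 0.1369; Orozco 0.1981; Ibarra 0.3786.
Pro-rata amounts: Nwosu 16,427.59; Halvorsen 7,855.57; Orozco 11,364.59; Ibarra 21,722.26.
After rounding ($5): Nwosu $16,430; Halvorsen $7,855; Orozco $11,365; Ibarra $21,720. Sum = $57,370.
No rounding difference to absorb.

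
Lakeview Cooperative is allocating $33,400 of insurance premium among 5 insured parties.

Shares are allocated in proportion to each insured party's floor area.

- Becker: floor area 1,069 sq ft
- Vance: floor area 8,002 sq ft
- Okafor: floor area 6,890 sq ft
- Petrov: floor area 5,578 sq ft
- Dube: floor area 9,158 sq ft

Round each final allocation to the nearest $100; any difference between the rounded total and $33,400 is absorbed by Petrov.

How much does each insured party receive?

Becker: $1,200 | Vance: $8,700 | Okafor: $7,500 | Petrov: $6,000 | Dube: $10,000

Total floor area = 30,697.
Proportional shares: Becker 1,069/30,697 × $33,400 = 1,163.13; Vance 8,002/30,697 × $33,400 = 8,706.61; Okafor 6,890/30,697 × $33,400 = 7,496.69; Petrov 5,578/30,697 × $33,400 = 6,069.17; Dube 9,158/30,697 × $33,400 = 9,964.40.
Rounded to nearest $100: Becker $1,200; Vance $8,700; Okafor $7,500; Petrov $6,100; Dube $10,000. Sum = $33,500.
Difference $33,400 − $33,500 = −$100 applied to Petrov: Petrov becomes $6,000.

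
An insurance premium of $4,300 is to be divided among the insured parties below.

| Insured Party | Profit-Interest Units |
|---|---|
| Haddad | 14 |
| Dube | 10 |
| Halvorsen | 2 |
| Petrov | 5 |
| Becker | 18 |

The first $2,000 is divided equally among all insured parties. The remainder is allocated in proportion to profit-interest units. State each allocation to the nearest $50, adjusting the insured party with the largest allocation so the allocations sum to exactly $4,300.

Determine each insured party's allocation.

$2,000 shared equally gives $400 per insured party.
Remainder $2,300 by profit-interest units (total 49): Haddad 657.14 → $650; Dube 469.39 → $450; Halvorsen 93.88 → $100; Petrov 234.69 → $250; Becker 844.90 → $850.
Totals: Haddad $400 + $650 = $1,050; Dube $400 + $450 = $850; Halvorsen $400 + $100 = $500; Petrov $400 + $250 = $650; Becker $400 + $850 = $1,250.

Haddad: $1,050; Dube: $850; Halvorsen: $500; Petrov: $650; Becker: $1,250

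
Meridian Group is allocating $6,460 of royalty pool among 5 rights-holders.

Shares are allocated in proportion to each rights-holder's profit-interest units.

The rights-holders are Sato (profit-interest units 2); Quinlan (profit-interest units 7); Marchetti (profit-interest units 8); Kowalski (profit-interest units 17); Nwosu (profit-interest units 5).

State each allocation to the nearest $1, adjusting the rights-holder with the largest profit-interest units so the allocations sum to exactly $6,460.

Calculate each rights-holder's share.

Sato: $331 · Quinlan: $1,159 · Marchetti: $1,325 · Kowalski: $2,817 · Nwosu: $828

Sum of profit-interest units: 39.
Raw shares: Sato 2/39 × $6,460 = 331.28; Quinlan 7/39 × $6,460 = 1,159.49; Marchetti 8/39 × $6,460 = 1,325.13; Kowalski 17/39 × $6,460 = 2,815.90; Nwosu 5/39 × $6,460 = 828.21.
At nearest $1: Sato $331; Quinlan $1,159; Marchetti $1,325; Kowalski $2,816; Nwosu $828. Sum = $6,459.
Difference $6,460 − $6,459 = +$1 applied to largest profit-interest units (Kowalski): Kowalski becomes $2,817.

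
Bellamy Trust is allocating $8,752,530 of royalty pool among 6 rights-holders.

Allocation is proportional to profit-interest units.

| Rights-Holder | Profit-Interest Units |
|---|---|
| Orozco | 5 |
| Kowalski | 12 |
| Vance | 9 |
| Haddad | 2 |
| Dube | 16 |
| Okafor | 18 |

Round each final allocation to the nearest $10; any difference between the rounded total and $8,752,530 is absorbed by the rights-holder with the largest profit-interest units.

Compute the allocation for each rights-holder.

Sum of profit-interest units: 5 + 12 + 9 + 2 + 16 + 18 = 62.
Raw shares: Orozco 705,849.19; Kowalski 1,694,038.06; Vance 1,270,528.55; Haddad 282,339.68; Dube 2,258,717.42; Okafor 2,541,057.10.
At nearest $10: Orozco $705,850; Kowalski $1,694,040; Vance $1,270,530; Haddad $282,340; Dube $2,258,720; Okafor $2,541,060. Sum = $8,752,540.
Difference $8,752,530 − $8,752,540 = −$10 applied to largest profit-interest units (Okafor): Okafor becomes $2,541,050.

Orozco: $705,850; Kowalski: $1,694,040; Vance: $1,270,530; Haddad: $282,340; Dube: $2,258,720; Okafor: $2,541,050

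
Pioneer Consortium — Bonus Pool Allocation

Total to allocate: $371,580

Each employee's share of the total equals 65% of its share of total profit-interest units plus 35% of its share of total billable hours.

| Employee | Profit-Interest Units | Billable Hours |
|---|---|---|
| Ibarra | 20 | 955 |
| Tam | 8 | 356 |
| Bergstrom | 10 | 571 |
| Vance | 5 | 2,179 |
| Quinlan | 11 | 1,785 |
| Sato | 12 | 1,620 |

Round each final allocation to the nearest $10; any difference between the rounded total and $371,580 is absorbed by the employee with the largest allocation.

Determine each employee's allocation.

Ibarra: $89,830 | Tam: $35,480 | Bergstrom: $46,540 | Vance: $56,250 | Quinlan: $71,350 | Sato: $72,130

Profit-interest units total 66; billable hours total 7,466.
Combined weights (65% profit-interest units + 35% billable hours): Ibarra 0.2417; Tam 0.0955; Bergstrom 0.1253; Vance 0.1514; Quinlan 0.1920; Sato 0.1941.
Raw shares: Ibarra 89,825.50; Tam 35,477.29; Bergstrom 46,541.46; Vance 56,254.30; Quinlan 71,348.07; Sato 72,133.38.
Rounded to nearest $10: Ibarra $89,830; Tam $35,480; Bergstrom $46,540; Vance $56,250; Quinlan $71,350; Sato $72,130. Sum = $371,580.
Rounded total matches; no reconciliation needed.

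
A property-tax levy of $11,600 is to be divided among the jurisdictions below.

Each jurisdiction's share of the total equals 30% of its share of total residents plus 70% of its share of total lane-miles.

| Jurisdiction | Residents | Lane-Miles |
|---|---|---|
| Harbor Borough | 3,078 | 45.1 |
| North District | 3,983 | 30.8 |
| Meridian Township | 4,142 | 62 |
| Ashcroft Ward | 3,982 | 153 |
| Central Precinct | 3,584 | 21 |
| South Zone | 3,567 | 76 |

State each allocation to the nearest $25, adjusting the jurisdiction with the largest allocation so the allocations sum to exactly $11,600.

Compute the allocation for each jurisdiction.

Harbor Borough: $1,425; North District: $1,275; Meridian Township: $1,950; Ashcroft Ward: $3,800; Central Precinct: $1,000; South Zone: $2,150

Totals — residents 22,336, lane-miles 387.9.
Blended shares (30% residents + 70% lane-miles): Harbor Borough 0.1227; North District 0.1091; Meridian Township 0.1675; Ashcroft Ward 0.3296; Central Precinct 0.0860; South Zone 0.1851.
Unrounded shares: Harbor Borough 1,423.65; North District 1,265.30; Meridian Township 1,943.19; Ashcroft Ward 3,823.19; Central Precinct 997.99; South Zone 2,146.67.
At nearest $25: Harbor Borough $1,425; North District $1,275; Meridian Township $1,950; Ashcroft Ward $3,825; Central Precinct $1,000; South Zone $2,150. Sum = $11,625.
Difference $11,600 − $11,625 = −$25 applied to largest allocation (Ashcroft Ward): Ashcroft Ward becomes $3,800.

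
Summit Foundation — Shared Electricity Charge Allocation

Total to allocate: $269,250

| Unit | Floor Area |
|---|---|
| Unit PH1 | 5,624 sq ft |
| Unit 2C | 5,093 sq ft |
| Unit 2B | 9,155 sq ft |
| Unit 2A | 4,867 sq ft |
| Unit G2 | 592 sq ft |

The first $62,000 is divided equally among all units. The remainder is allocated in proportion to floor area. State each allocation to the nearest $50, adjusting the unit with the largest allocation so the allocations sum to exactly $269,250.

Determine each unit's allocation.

Equal tier: $62,000 ÷ 5 = $12,400 apiece.
Remainder $207,250 by floor area (total 25,331): Unit PH1 46,013.74 → $46,000; Unit 2C 41,669.27 → $41,650; Unit 2B 74,903.23 → $74,900; Unit 2A 39,820.21 → $39,800; Unit G2 4,843.55 → $4,850.
Rounding difference +$50 on remainder applied to Unit 2B.
Totals: Unit PH1 $12,400 + $46,000 = $58,400; Unit 2C $12,400 + $41,650 = $54,050; Unit 2B $12,400 + $74,950 = $87,350; Unit 2A $12,400 + $39,800 = $52,200; Unit G2 $12,400 + $4,850 = $17,250.

Unit PH1: $58,400 | Unit 2C: $54,050 | Unit 2B: $87,350 | Unit 2A: $52,200 | Unit G2: $17,250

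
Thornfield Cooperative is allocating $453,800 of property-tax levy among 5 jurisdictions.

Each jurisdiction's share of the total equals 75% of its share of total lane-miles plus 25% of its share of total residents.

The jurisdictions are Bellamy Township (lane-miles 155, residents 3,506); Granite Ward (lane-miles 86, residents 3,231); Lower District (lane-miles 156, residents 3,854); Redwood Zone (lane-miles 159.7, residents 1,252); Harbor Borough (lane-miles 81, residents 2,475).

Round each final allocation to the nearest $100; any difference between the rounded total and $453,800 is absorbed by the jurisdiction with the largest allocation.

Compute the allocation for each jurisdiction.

Totals — lane-miles 637.7, residents 14,318.
Combined weights (75% lane-miles + 25% residents): Bellamy Township 0.2435; Granite Ward 0.1576; Lower District 0.2508; Redwood Zone 0.2097; Harbor Borough 0.1385.
Unrounded shares: Bellamy Township 110,505.93; Granite Ward 71,500.61; Lower District 113,797.05; Redwood Zone 95,154.61; Harbor Borough 62,841.80.
At nearest $100: Bellamy Township $110,500; Granite Ward $71,500; Lower District $113,800; Redwood Zone $95,200; Harbor Borough $62,800. Sum = $453,800.
Sum already equals the total — no adjustment.

Bellamy Township: $110,500 | Granite Ward: $71,500 | Lower District: $113,800 | Redwood Zone: $95,200 | Harbor Borough: $62,800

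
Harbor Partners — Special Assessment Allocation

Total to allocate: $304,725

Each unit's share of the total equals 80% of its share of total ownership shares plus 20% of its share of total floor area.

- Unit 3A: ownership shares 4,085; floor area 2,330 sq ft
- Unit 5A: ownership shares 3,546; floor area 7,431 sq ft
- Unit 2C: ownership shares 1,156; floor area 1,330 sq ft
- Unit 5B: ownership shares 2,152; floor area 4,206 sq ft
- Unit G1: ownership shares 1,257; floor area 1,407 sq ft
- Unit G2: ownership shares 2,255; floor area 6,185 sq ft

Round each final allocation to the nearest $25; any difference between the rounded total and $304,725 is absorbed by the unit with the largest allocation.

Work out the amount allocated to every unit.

Totals — ownership shares 14,451, floor area 22,889.
Combined weights (80% ownership shares + 20% floor area): Unit 3A 0.2465; Unit 5A 0.2612; Unit 2C 0.0756; Unit 5B 0.1559; Unit G1 0.0819; Unit G2 0.1789.
Raw shares: Unit 3A 75,115.52; Unit 5A 79,604.99; Unit 2C 23,042.35; Unit 5B 47,502.03; Unit G1 24,951.19; Unit G2 54,508.93.
After rounding ($25): Unit 3A $75,125; Unit 5A $79,600; Unit 2C $23,050; Unit 5B $47,500; Unit G1 $24,950; Unit G2 $54,500. Sum = $304,725.
Sum already equals the total — no adjustment.

Unit 3A: $75,125 | Unit 5A: $79,600 | Unit 2C: $23,050 | Unit 5B: $47,500 | Unit G1: $24,950 | Unit G2: $54,500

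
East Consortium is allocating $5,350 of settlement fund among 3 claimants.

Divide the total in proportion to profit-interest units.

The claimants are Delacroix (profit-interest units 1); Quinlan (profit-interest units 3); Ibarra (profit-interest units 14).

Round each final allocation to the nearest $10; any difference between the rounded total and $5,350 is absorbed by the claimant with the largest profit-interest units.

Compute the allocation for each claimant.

Delacroix: $300 · Quinlan: $890 · Ibarra: $4,160

Total profit-interest units = 1 + 3 + 14 = 18.
Proportional shares: Delacroix 297.22; Quinlan 891.67; Ibarra 4,161.11.
At nearest $10: Delacroix $300; Quinlan $890; Ibarra $4,160. Sum = $5,350.
Rounded total matches; no reconciliation needed.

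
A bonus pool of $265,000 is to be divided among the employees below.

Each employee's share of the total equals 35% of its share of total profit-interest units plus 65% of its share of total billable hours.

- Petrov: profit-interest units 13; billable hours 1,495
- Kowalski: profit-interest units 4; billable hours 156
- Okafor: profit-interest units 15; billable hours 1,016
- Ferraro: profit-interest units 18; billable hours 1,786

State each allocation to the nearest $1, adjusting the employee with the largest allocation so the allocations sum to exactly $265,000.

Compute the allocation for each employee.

Petrov: $81,944; Kowalski: $13,454; Okafor: $67,126; Ferraro: $102,476

Profit-interest units total 50; billable hours total 4,453.
Blended shares (35% profit-interest units + 65% billable hours): Petrov 0.3092; Kowalski 0.0508; Okafor 0.2533; Ferraro 0.3867.
Raw shares: Petrov 81,944.27; Kowalski 13,454.36; Okafor 67,125.70; Ferraro 102,475.67.
Rounded to nearest $1: Petrov $81,944; Kowalski $13,454; Okafor $67,126; Ferraro $102,476. Sum = $265,000.
No rounding difference to absorb.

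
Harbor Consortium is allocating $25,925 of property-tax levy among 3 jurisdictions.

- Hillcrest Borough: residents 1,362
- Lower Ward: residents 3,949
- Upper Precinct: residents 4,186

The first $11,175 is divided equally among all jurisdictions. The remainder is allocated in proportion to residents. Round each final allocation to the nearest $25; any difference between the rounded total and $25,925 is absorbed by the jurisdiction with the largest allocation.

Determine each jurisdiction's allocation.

Equal tier: $11,175 ÷ 3 = $3,725 apiece.
Remainder $14,750 by residents (total 9,497): Hillcrest Borough 2,115.35 → $2,125; Lower Ward 6,133.28 → $6,125; Upper Precinct 6,501.37 → $6,500.
Totals: Hillcrest Borough $3,725 + $2,125 = $5,850; Lower Ward $3,725 + $6,125 = $9,850; Upper Precinct $3,725 + $6,500 = $10,225.

Hillcrest Borough: $5,850; Lower Ward: $9,850; Upper Precinct: $10,225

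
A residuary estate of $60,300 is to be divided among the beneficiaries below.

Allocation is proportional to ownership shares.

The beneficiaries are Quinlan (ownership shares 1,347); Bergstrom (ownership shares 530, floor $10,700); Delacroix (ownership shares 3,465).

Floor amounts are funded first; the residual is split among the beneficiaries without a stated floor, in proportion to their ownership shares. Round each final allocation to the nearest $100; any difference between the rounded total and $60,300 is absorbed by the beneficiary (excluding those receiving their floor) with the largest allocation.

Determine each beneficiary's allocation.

Minimums first: Bergstrom $10,700. Remaining pool $49,600.
Remaining pool split over remaining ownership shares 4,812: Quinlan 13,884.29 → $13,900; Delacroix 35,715.71 → $35,700.

Quinlan: $13,900; Bergstrom: $10,700; Delacroix: $35,700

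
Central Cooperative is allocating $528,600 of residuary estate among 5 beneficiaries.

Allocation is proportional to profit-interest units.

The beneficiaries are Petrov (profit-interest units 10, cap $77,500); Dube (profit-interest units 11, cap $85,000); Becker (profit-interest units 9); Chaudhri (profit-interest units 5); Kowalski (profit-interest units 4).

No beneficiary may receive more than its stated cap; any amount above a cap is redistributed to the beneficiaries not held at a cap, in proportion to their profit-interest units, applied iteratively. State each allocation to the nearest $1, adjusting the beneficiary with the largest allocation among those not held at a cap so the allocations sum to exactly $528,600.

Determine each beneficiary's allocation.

Petrov: $77,500 | Dube: $85,000 | Becker: $183,050 | Chaudhri: $101,694 | Kowalski: $81,356

Profit-interest units total: 39.
Pro-rata shares before constraints: Petrov 135,538.46; Dube 149,092.31; Becker 121,984.62; Chaudhri 67,769.23; Kowalski 54,215.38.
Cap binds for Petrov ($77,500), Dube ($85,000); balance $366,100 reallocated over remaining profit-interest units 18.
Redistributed shares: Becker 183,050.00 → $183,050; Chaudhri 101,694.44 → $101,694; Kowalski 81,355.56 → $81,356.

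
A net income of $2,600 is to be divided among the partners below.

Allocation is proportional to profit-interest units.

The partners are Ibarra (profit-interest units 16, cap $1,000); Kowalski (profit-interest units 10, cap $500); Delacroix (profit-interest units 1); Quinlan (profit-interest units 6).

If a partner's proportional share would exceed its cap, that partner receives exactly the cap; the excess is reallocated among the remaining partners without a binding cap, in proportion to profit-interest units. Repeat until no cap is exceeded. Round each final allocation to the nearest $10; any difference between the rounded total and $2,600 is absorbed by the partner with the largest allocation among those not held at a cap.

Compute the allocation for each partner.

Profit-interest units total: 33.
Unconstrained shares: Ibarra 1,260.61; Kowalski 787.88; Delacroix 78.79; Quinlan 472.73.
Held at cap: Ibarra ($1,000), Kowalski ($500); residual $1,100 reallocated over remaining profit-interest units 7.
Remaining shares: Delacroix 157.14 → $160; Quinlan 942.86 → $940.

Ibarra: $1,000; Kowalski: $500; Delacroix: $160; Quinlan: $940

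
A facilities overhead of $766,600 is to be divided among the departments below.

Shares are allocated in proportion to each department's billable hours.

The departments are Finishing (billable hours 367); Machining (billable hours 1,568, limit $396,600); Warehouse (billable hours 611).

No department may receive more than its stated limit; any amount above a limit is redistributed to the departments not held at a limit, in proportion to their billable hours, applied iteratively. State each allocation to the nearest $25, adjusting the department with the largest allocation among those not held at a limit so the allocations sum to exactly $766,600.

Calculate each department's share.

Combined billable hours = 2,546.
Proportional shares (ignoring caps): Finishing 110,503.61; Machining 472,124.43; Warehouse 183,971.96.
Held at cap: Machining ($396,600); balance $370,000 reallocated over remaining billable hours 978.
Remaining shares: Finishing 138,844.58 → $138,850; Warehouse 231,155.42 → $231,150.

Finishing: $138,850 · Machining: $396,600 · Warehouse: $231,150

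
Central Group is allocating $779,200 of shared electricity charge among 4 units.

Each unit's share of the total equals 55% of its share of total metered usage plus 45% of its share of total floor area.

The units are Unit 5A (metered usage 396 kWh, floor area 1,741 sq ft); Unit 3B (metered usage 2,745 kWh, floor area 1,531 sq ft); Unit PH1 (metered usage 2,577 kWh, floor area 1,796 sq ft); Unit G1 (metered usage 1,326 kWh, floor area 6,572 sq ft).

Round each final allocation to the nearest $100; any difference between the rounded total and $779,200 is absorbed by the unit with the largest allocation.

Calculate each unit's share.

Totals — metered usage 7,044, floor area 11,640.
Combined weights (55% metered usage + 45% floor area): Unit 5A 0.0982; Unit 3B 0.2735; Unit PH1 0.2706; Unit G1 0.3576.
Unrounded shares: Unit 5A 76,538.19; Unit 3B 213,126.39; Unit PH1 210,887.98; Unit G1 278,647.44.
After rounding ($100): Unit 5A $76,500; Unit 3B $213,100; Unit PH1 $210,900; Unit G1 $278,600. Sum = $779,100.
Difference $779,200 − $779,100 = +$100 applied to largest allocation (Unit G1): Unit G1 becomes $278,700.

Unit 5A: $76,500 · Unit 3B: $213,100 · Unit PH1: $210,900 · Unit G1: $278,700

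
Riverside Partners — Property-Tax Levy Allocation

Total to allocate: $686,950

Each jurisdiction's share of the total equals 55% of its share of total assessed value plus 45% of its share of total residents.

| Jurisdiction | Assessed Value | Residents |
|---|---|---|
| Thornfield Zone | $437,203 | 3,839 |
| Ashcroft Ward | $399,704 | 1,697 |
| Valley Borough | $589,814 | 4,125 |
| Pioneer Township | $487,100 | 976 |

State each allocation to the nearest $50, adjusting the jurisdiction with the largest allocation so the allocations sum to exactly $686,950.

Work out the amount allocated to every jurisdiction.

Totals — assessed value 1,913,821, residents 10,637.
Composite weights (55% assessed value + 45% residents): Thornfield Zone 0.2881; Ashcroft Ward 0.1867; Valley Borough 0.3440; Pioneer Township 0.1813.
Raw shares: Thornfield Zone 197,878.91; Ashcroft Ward 128,226.14; Valley Borough 236,318.65; Pioneer Township 124,526.31.
At nearest $50: Thornfield Zone $197,900; Ashcroft Ward $128,250; Valley Borough $236,300; Pioneer Township $124,550. Sum = $687,000.
Difference $686,950 − $687,000 = −$50 applied to largest allocation (Valley Borough): Valley Borough becomes $236,250.

Thornfield Zone: $197,900; Ashcroft Ward: $128,250; Valley Borough: $236,250; Pioneer Township: $124,550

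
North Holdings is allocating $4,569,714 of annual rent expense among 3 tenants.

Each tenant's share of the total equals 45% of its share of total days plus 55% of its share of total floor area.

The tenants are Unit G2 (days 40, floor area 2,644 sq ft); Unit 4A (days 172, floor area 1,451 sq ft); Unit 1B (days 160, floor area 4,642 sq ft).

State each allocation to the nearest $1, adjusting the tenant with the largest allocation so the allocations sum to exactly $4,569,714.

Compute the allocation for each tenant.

Days total 372; floor area total 8,737.
Composite weights (45% days + 55% floor area): Unit G2 0.2148; Unit 4A 0.2994; Unit 1B 0.4858.
Raw shares: Unit G2 981,705.57; Unit 4A 1,368,199.51; Unit 1B 2,219,808.93.
Rounded to nearest $1: Unit G2 $981,706; Unit 4A $1,368,200; Unit 1B $2,219,809. Sum = $4,569,715.
Difference $4,569,714 − $4,569,715 = −$1 applied to largest allocation (Unit 1B): Unit 1B becomes $2,219,808.

Unit G2: $981,706 · Unit 4A: $1,368,200 · Unit 1B: $2,219,808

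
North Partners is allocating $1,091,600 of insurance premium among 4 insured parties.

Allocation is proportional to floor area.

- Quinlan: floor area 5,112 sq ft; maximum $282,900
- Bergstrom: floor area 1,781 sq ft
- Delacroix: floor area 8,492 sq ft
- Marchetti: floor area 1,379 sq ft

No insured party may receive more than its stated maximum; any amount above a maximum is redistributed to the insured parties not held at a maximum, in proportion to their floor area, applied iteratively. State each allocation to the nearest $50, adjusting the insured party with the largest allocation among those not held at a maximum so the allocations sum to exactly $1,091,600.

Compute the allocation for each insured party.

Quinlan: $282,900; Bergstrom: $123,600; Delacroix: $589,400; Marchetti: $95,700

Sum of floor area: 16,764.
Pro-rata shares before constraints: Quinlan 332,871.58; Bergstrom 115,971.10; Delacroix 552,962.73; Marchetti 89,794.58.
Capped: Quinlan ($282,900); balance $808,700 reallocated over remaining floor area 11,652.
Remaining shares: Bergstrom 123,609.23 → $123,600; Delacroix 589,382.11 → $589,400; Marchetti 95,708.66 → $95,700.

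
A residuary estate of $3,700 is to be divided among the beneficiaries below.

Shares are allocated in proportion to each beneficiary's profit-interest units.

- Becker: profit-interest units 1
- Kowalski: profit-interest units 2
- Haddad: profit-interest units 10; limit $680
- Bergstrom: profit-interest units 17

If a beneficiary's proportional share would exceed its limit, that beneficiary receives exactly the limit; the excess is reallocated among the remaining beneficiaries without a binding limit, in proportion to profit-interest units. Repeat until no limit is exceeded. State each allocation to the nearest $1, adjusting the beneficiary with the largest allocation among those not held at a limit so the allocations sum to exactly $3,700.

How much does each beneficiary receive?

Becker: $151 | Kowalski: $302 | Haddad: $680 | Bergstrom: $2,567

Total profit-interest units = 30.
Pro-rata shares before constraints: Becker 123.33; Kowalski 246.67; Haddad 1,233.33; Bergstrom 2,096.67.
Held at cap: Haddad ($680); remaining pool $3,020 reallocated over remaining profit-interest units 20.
Redistributed shares: Becker 151.00 → $151; Kowalski 302.00 → $302; Bergstrom 2,567.00 → $2,567.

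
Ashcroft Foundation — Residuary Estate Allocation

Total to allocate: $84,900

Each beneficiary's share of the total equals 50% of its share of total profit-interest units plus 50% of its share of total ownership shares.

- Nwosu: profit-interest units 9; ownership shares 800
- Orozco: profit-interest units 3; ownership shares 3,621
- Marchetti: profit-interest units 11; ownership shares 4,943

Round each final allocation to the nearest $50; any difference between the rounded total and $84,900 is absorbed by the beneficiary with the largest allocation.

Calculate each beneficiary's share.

Nwosu: $20,250 | Orozco: $21,950 | Marchetti: $42,700

Profit-interest units total 23; ownership shares total 9,364.
Combined weights (50% profit-interest units + 50% ownership shares): Nwosu 0.2384; Orozco 0.2586; Marchetti 0.5031.
Pro-rata amounts: Nwosu 20,237.52; Orozco 21,952.10; Marchetti 42,710.37.
At nearest $50: Nwosu $20,250; Orozco $21,950; Marchetti $42,700. Sum = $84,900.
Sum already equals the total — no adjustment.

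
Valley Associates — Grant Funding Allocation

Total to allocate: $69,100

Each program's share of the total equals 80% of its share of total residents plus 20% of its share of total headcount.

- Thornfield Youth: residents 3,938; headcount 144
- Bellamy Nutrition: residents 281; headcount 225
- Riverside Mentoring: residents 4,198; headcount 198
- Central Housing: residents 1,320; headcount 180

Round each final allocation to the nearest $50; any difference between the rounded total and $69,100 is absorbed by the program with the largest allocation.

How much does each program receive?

Totals — residents 9,737, headcount 747.
Combined weights (80% residents + 20% headcount): Thornfield Youth 0.3621; Bellamy Nutrition 0.0833; Riverside Mentoring 0.3979; Central Housing 0.1566.
Raw shares: Thornfield Youth 25,021.36; Bellamy Nutrition 5,757.98; Riverside Mentoring 27,496.49; Central Housing 10,824.17.
After rounding ($50): Thornfield Youth $25,000; Bellamy Nutrition $5,750; Riverside Mentoring $27,500; Central Housing $10,800. Sum = $69,050.
Difference $69,100 − $69,050 = +$50 applied to largest allocation (Riverside Mentoring): Riverside Mentoring becomes $27,550.

Thornfield Youth: $25,000; Bellamy Nutrition: $5,750; Riverside Mentoring: $27,550; Central Housing: $10,800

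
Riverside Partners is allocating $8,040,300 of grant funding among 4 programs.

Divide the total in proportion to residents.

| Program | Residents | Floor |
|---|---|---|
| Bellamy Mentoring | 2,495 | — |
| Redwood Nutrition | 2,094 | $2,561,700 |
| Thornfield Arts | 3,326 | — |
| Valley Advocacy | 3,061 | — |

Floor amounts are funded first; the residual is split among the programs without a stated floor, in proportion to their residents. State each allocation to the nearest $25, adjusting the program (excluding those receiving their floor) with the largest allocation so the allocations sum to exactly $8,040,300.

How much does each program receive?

Bellamy Mentoring: $1,538,975 | Redwood Nutrition: $2,561,700 | Thornfield Arts: $2,051,525 | Valley Advocacy: $1,888,100

Fund the minimums — Redwood Nutrition $2,561,700. Balance $5,478,600.
Balance split over remaining residents 8,882: Bellamy Mentoring 1,538,967.24 → $1,538,975; Thornfield Arts 2,051,545.10 → $2,051,550; Valley Advocacy 1,888,087.66 → $1,888,100.
Rounding difference −$25 applied to Thornfield Arts → $2,051,525.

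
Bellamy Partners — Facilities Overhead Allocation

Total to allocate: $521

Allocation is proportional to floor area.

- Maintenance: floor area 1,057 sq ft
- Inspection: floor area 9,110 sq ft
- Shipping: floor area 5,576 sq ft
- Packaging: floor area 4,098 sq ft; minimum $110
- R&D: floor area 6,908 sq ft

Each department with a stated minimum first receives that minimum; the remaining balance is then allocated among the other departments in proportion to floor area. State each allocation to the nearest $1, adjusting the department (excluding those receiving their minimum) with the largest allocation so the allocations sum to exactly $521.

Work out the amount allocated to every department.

Fund the minimums — Packaging $110. Remaining pool $411.
Remaining pool split over remaining floor area 22,651: Maintenance 19.18 → $19; Inspection 165.30 → $165; Shipping 101.18 → $101; R&D 125.34 → $125.
Rounding difference +$1 applied to Inspection → $166.

Maintenance: $19 | Inspection: $166 | Shipping: $101 | Packaging: $110 | R&D: $125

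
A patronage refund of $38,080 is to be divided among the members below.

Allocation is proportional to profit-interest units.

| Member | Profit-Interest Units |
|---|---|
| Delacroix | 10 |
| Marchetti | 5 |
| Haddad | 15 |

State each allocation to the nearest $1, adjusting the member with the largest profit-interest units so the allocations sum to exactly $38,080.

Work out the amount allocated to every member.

Profit-interest units total: 10 + 5 + 15 = 30.
Raw shares: Delacroix 12,693.33; Marchetti 6,346.67; Haddad 19,040.00.
At nearest $1: Delacroix $12,693; Marchetti $6,347; Haddad $19,040. Sum = $38,080.
Sum already equals the total — no adjustment.

Delacroix: $12,693; Marchetti: $6,347; Haddad: $19,040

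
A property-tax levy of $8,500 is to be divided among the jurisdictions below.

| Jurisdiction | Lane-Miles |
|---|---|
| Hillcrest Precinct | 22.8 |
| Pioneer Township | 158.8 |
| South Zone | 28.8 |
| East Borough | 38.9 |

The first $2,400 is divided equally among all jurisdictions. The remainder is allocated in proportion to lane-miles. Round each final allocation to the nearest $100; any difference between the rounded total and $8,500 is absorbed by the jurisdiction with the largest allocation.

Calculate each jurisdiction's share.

Equal tier: $2,400 ÷ 4 = $600 apiece.
Remainder $6,100 by lane-miles (total 249.3): Hillcrest Precinct 557.88 → $600; Pioneer Township 3,885.60 → $3,900; South Zone 704.69 → $700; East Borough 951.83 → $1,000.
Rounding difference −$100 on remainder applied to Pioneer Township.
Totals: Hillcrest Precinct $600 + $600 = $1,200; Pioneer Township $600 + $3,800 = $4,400; South Zone $600 + $700 = $1,300; East Borough $600 + $1,000 = $1,600.

Hillcrest Precinct: $1,200; Pioneer Township: $4,400; South Zone: $1,300; East Borough: $1,600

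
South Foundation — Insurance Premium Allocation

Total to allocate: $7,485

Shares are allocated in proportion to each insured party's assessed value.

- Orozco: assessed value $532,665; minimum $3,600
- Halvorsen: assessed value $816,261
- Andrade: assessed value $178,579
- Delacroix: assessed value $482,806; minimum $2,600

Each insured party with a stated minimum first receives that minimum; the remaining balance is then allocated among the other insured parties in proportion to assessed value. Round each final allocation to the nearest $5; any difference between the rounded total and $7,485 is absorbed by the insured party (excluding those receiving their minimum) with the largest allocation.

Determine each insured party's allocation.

Guaranteed amounts: Orozco $3,600; Delacroix $2,600. Remaining pool $1,285.
Remaining pool split over remaining assessed value 994,840: Halvorsen 1,054.34 → $1,055; Andrade 230.66 → $230.

Orozco: $3,600; Halvorsen: $1,055; Andrade: $230; Delacroix: $2,600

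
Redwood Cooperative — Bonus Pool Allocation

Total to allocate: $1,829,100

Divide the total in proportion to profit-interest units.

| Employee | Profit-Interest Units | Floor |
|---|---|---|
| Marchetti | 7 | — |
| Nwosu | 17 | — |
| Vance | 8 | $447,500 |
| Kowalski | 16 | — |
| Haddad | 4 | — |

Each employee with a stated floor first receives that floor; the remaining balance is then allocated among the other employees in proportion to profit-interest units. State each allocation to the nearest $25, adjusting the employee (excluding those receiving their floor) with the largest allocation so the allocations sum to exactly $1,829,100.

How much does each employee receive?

Marchetti: $219,800; Nwosu: $533,800; Vance: $447,500; Kowalski: $502,400; Haddad: $125,600

Minimums first: Vance $447,500. Residual $1,381,600.
Residual split over remaining profit-interest units 44: Marchetti 219,800.00 → $219,800; Nwosu 533,800.00 → $533,800; Kowalski 502,400.00 → $502,400; Haddad 125,600.00 → $125,600.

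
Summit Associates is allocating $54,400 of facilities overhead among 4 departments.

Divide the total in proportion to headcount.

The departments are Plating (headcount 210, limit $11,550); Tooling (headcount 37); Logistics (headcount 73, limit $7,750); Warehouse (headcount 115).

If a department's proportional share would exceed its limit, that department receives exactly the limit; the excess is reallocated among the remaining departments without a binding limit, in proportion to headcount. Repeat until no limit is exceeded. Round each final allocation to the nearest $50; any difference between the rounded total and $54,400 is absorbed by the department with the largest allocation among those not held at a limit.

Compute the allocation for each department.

Plating: $11,550; Tooling: $8,550; Logistics: $7,750; Warehouse: $26,550

Sum of headcount: 435.
Unconstrained shares: Plating 26,262.07; Tooling 4,627.13; Logistics 9,129.20; Warehouse 14,381.61.
Held at cap: Plating ($11,550), Logistics ($7,750); residual $35,100 reallocated over remaining headcount 152.
Shares after redistribution: Tooling 8,544.08 → $8,550; Warehouse 26,555.92 → $26,550.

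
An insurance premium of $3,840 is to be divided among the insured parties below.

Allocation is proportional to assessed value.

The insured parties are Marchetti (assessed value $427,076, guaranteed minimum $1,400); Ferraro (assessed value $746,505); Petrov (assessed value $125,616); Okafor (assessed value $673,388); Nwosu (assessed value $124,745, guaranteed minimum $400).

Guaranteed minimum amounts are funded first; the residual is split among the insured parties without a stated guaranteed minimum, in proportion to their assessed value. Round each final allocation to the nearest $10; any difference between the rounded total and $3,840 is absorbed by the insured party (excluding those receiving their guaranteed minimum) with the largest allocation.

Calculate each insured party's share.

Fund the minimums — Marchetti $1,400; Nwosu $400. Residual $2,040.
Residual split over remaining assessed value 1,545,509: Ferraro 985.35 → $990; Petrov 165.81 → $170; Okafor 888.84 → $890.
Rounding difference −$10 applied to Ferraro → $980.

Marchetti: $1,400 · Ferraro: $980 · Petrov: $170 · Okafor: $890 · Nwosu: $400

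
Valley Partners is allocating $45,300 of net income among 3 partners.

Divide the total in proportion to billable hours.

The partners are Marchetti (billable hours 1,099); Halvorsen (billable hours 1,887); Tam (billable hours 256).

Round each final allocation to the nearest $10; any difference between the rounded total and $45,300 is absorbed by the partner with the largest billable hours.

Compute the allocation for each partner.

Marchetti: $15,360 · Halvorsen: $26,360 · Tam: $3,580

Total billable hours = 3,242.
Unrounded shares: Marchetti 1,099/3,242 × $45,300 = 15,356.17; Halvorsen 1,887/3,242 × $45,300 = 26,366.78; Tam 256/3,242 × $45,300 = 3,577.05.
Rounded to nearest $10: Marchetti $15,360; Halvorsen $26,370; Tam $3,580. Sum = $45,310.
Difference $45,300 − $45,310 = −$10 applied to largest billable hours (Halvorsen): Halvorsen becomes $26,360.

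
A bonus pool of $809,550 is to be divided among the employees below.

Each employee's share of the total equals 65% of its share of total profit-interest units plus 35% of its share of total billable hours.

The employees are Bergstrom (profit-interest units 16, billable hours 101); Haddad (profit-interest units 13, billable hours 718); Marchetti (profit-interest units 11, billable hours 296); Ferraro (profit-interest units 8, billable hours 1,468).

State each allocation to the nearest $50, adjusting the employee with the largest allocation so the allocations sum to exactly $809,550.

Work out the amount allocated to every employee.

Bergstrom: $186,500; Haddad: $221,300; Marchetti: $153,050; Ferraro: $248,700

Totals — profit-interest units 48, billable hours 2,583.
Combined weights (65% profit-interest units + 35% billable hours): Bergstrom 0.2304; Haddad 0.2733; Marchetti 0.1891; Ferraro 0.3072.
Unrounded shares: Bergstrom 186,481.71; Haddad 221,275.63; Marchetti 153,058.97; Ferraro 248,733.69.
Rounded to nearest $50: Bergstrom $186,500; Haddad $221,300; Marchetti $153,050; Ferraro $248,750. Sum = $809,600.
Difference $809,550 − $809,600 = −$50 applied to largest allocation (Ferraro): Ferraro becomes $248,700.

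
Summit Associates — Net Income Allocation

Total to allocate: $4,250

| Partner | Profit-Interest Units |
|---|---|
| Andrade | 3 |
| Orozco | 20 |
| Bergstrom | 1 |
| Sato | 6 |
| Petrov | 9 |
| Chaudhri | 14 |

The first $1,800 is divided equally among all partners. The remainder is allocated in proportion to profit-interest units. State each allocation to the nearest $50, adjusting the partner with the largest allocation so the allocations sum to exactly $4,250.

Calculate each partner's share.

Andrade: $450; Orozco: $1,200; Bergstrom: $350; Sato: $600; Petrov: $700; Chaudhri: $950

Equal tier: $1,800 ÷ 6 = $300 apiece.
Remainder $2,450 by profit-interest units (total 53): Andrade 138.68 → $150; Orozco 924.53 → $900; Bergstrom 46.23 → $50; Sato 277.36 → $300; Petrov 416.04 → $400; Chaudhri 647.17 → $650.
Totals: Andrade $300 + $150 = $450; Orozco $300 + $900 = $1,200; Bergstrom $300 + $50 = $350; Sato $300 + $300 = $600; Petrov $300 + $400 = $700; Chaudhri $300 + $650 = $950.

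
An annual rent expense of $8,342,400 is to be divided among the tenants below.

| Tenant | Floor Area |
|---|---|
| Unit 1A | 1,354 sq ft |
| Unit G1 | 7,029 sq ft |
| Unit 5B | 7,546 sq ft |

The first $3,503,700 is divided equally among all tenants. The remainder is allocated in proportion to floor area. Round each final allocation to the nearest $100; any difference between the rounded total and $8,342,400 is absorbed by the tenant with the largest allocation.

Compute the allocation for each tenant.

Unit 1A: $1,579,200; Unit G1: $3,303,100; Unit 5B: $3,460,100

Equal tier: $3,503,700 ÷ 3 = $1,167,900 apiece.
Remainder $4,838,700 by floor area (total 15,929): Unit 1A 411,300.13 → $411,300; Unit G1 2,135,176.24 → $2,135,200; Unit 5B 2,292,223.63 → $2,292,200.
Totals: Unit 1A $1,167,900 + $411,300 = $1,579,200; Unit G1 $1,167,900 + $2,135,200 = $3,303,100; Unit 5B $1,167,900 + $2,292,200 = $3,460,100.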